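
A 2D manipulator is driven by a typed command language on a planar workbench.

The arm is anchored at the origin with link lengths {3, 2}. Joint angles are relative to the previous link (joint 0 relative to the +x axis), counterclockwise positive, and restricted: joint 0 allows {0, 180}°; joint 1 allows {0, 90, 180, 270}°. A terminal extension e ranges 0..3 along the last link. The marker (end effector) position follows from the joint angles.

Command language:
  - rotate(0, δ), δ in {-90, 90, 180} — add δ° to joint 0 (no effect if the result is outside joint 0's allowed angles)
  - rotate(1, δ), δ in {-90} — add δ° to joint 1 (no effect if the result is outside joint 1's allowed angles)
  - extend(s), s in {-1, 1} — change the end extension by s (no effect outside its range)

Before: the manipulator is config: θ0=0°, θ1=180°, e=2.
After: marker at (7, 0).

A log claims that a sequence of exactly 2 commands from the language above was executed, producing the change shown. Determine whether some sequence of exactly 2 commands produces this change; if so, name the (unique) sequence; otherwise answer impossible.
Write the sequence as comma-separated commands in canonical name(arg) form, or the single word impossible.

rotate(1, -90), rotate(1, -90)

from: config: θ0=0°, θ1=180°, e=2
t=1 rotate(1, -90) ⇒ config: θ0=0°, θ1=90°, e=2
t=2 rotate(1, -90) ⇒ config: θ0=0°, θ1=0°, e=2
no other 2-command option fits: unique.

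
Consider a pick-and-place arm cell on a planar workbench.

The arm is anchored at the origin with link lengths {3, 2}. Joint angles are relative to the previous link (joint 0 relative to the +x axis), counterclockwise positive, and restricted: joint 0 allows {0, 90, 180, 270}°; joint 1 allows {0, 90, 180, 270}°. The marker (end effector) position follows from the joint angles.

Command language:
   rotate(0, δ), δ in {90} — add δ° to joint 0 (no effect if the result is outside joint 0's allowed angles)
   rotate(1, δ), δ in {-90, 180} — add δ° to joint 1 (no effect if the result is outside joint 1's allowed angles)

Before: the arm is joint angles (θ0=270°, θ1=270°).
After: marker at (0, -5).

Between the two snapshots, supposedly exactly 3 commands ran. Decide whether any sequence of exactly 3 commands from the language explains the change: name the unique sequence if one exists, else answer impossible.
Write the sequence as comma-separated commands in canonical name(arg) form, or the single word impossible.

start: joint angles (θ0=270°, θ1=270°)
1. rotate(1, -90) → joint angles (θ0=270°, θ1=180°)
2. rotate(1, -90) → joint angles (θ0=270°, θ1=90°)
3. rotate(1, -90) → joint angles (θ0=270°, θ1=0°)
no other 3-command option fits: unique.

rotate(1, -90), rotate(1, -90), rotate(1, -90)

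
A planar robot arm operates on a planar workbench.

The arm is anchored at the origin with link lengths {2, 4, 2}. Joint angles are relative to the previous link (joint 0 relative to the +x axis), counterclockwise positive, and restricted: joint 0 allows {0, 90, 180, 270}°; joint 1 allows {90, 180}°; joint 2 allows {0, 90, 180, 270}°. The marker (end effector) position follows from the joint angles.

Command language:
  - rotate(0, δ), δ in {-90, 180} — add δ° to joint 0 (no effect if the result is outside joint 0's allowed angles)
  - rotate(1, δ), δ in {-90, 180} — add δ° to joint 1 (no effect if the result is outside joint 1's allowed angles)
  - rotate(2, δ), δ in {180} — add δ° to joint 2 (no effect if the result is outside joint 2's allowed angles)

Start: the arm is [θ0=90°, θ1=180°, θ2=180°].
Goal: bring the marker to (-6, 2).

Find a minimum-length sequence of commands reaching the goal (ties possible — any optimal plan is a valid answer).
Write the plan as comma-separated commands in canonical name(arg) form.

rotate(1, -90), rotate(2, 180)

from: [θ0=90°, θ1=180°, θ2=180°]
1. rotate(1, -90) → [θ0=90°, θ1=90°, θ2=180°]
2. rotate(2, 180) → [θ0=90°, θ1=90°, θ2=0°]
shorter routes all fall short; 2 is best.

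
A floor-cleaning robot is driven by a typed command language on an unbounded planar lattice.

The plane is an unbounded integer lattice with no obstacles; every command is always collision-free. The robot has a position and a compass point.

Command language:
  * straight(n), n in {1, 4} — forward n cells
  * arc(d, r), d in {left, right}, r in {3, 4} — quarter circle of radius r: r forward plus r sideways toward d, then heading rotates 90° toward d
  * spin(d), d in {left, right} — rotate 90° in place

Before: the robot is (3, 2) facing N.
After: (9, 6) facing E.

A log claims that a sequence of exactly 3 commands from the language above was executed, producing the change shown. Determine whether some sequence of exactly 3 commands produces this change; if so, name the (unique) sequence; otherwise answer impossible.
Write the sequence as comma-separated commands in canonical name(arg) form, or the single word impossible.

key: order matters: swapping arc(right, 4) and straight(1) lands elsewhere
start: (3, 2) facing N
[1] after arc(right, 4): (7, 6) facing E
[2] after straight(1): (8, 6) facing E
[3] after straight(1): (9, 6) facing E
uniquely the one of 512 3-step routes that fits.

arc(right, 4), straight(1), straight(1)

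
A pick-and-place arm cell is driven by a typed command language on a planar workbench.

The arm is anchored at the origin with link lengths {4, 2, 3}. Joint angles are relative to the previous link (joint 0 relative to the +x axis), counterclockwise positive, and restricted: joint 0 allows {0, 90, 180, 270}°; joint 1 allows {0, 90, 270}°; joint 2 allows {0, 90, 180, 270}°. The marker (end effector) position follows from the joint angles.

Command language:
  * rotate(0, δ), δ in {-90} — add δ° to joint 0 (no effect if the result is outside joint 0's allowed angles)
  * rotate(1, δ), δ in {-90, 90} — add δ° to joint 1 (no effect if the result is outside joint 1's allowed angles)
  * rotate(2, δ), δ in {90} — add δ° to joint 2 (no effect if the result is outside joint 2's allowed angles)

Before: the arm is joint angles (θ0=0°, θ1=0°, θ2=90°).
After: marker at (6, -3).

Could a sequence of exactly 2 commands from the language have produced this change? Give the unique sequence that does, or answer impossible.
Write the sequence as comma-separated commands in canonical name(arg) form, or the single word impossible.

start: joint angles (θ0=0°, θ1=0°, θ2=90°)
1. rotate(2, 90) → joint angles (θ0=0°, θ1=0°, θ2=180°)
2. rotate(2, 90) → joint angles (θ0=0°, θ1=0°, θ2=270°)
no rival 2-sequence matches.

rotate(2, 90), rotate(2, 90)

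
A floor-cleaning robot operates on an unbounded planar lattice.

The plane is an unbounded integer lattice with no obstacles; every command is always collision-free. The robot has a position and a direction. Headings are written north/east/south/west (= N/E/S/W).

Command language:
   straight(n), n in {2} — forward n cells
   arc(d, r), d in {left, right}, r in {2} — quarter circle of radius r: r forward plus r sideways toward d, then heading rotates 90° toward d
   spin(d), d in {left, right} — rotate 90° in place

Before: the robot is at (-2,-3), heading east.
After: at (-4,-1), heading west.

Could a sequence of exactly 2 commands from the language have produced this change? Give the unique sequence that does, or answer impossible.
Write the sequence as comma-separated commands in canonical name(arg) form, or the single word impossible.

spin(left), arc(left, 2)

key: order matters: swapping spin(left) and arc(left, 2) lands elsewhere
initial: at (-2,-3), heading east
step 1 (spin(left)): at (-2,-3), heading north
step 2 (arc(left, 2)): at (-4,-1), heading west
no other 2-command option fits: unique.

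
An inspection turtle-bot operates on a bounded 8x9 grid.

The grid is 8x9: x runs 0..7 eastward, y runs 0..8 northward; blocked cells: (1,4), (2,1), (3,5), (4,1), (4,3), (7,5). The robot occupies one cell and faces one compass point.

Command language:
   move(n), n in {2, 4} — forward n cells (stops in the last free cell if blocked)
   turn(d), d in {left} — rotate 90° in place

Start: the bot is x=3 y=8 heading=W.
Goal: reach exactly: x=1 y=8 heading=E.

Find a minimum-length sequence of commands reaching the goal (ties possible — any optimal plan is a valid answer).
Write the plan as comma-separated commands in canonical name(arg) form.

move(2), turn(left), turn(left)

t0: x=3 y=8 heading=W
[1] after move(2): x=1 y=8 heading=W
[2] after turn(left): x=1 y=8 heading=S
[3] after turn(left): x=1 y=8 heading=E
nothing shorter than 3 reaches the goal.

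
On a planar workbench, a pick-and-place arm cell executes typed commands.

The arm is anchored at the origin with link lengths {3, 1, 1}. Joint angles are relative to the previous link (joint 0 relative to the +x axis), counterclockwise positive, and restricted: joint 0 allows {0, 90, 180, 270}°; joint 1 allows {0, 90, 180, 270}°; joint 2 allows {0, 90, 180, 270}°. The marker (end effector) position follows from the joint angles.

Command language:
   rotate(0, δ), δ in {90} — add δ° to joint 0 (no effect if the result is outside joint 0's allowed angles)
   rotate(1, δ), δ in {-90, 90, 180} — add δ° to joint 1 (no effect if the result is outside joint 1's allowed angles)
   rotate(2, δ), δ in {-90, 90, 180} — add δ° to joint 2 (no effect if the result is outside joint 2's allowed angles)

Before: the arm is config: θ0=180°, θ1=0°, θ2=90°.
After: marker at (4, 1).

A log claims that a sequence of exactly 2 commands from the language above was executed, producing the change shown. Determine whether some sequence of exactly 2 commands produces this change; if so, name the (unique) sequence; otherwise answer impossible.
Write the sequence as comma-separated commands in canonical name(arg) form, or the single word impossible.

initial: config: θ0=180°, θ1=0°, θ2=90°
1. rotate(0, 90) → config: θ0=270°, θ1=0°, θ2=90°
2. rotate(0, 90) → config: θ0=0°, θ1=0°, θ2=90°
no other 2-command option fits: unique.

rotate(0, 90), rotate(0, 90)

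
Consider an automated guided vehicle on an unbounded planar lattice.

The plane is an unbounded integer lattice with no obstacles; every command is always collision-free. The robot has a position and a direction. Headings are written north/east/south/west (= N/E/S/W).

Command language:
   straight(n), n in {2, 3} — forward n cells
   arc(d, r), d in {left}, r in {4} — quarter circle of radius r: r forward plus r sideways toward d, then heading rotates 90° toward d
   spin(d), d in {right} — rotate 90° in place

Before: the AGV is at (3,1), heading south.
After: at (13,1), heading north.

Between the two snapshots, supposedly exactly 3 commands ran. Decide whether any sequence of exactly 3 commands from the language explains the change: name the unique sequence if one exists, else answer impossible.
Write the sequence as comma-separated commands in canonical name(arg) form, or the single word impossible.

key: position moved to (13,1) AND the heading swung to N — translation plus rotation needed
begin: at (3,1), heading south
t=1 arc(left, 4) ⇒ at (7,-3), heading east
t=2 straight(2) ⇒ at (9,-3), heading east
t=3 arc(left, 4) ⇒ at (13,1), heading north
uniquely the one of 64 3-step routes that fits.

arc(left, 4), straight(2), arc(left, 4)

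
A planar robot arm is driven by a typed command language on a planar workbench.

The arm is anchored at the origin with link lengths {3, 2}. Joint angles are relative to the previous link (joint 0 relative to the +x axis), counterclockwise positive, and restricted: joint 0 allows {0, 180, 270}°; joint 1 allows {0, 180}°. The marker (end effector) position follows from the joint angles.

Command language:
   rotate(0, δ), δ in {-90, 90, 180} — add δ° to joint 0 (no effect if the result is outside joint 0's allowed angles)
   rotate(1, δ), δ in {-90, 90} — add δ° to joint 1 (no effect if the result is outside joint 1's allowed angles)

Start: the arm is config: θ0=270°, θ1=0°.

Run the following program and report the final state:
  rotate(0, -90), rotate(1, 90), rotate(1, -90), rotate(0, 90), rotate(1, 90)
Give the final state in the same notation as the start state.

t0: config: θ0=270°, θ1=0°
[1] after rotate(0, -90): config: θ0=180°, θ1=0°
[2] after rotate(1, 90): config: θ0=180°, θ1=0°
[3] after rotate(1, -90): config: θ0=180°, θ1=0°
[4] after rotate(0, 90): config: θ0=270°, θ1=0°
[5] after rotate(1, 90): config: θ0=270°, θ1=0°

config: θ0=270°, θ1=0°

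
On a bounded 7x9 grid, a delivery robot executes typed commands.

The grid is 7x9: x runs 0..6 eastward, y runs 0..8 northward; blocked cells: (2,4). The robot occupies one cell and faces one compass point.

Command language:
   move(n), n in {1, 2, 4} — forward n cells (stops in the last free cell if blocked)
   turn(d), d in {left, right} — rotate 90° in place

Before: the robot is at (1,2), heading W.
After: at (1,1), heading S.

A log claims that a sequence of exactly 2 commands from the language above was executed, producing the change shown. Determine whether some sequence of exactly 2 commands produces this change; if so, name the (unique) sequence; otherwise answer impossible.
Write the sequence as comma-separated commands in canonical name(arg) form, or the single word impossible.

key: position moved to (1,1) AND the heading swung to S — translation plus rotation needed
t0: at (1,2), heading W
t=1 turn(left) ⇒ at (1,2), heading S
t=2 move(1) ⇒ at (1,1), heading S
uniquely the one of 25 2-step routes that fits.

turn(left), move(1)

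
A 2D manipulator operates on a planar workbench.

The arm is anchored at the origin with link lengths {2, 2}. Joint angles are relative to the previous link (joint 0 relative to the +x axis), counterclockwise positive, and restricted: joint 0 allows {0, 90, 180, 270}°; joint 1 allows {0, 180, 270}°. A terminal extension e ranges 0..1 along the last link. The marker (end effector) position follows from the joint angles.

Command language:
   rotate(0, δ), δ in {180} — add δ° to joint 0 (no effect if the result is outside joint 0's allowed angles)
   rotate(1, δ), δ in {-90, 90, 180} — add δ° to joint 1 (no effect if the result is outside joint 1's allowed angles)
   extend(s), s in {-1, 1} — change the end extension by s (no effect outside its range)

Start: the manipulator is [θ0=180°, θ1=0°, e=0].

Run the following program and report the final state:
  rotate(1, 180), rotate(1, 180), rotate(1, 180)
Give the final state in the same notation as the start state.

[θ0=180°, θ1=180°, e=0]

from: [θ0=180°, θ1=0°, e=0]
1. rotate(1, 180) → [θ0=180°, θ1=180°, e=0]
2. rotate(1, 180) → [θ0=180°, θ1=0°, e=0]
3. rotate(1, 180) → [θ0=180°, θ1=180°, e=0]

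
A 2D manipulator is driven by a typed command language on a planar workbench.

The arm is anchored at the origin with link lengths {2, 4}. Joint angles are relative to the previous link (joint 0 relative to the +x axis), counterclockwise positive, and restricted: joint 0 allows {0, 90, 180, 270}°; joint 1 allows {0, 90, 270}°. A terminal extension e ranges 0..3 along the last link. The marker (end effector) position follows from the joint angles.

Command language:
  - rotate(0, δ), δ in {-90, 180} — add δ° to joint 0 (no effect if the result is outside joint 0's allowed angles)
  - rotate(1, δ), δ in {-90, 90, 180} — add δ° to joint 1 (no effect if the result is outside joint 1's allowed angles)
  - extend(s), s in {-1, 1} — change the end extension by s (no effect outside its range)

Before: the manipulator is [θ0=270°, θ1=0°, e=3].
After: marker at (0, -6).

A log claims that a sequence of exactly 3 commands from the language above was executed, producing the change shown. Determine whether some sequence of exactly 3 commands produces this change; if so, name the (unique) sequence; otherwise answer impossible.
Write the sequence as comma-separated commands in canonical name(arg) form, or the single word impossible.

from: [θ0=270°, θ1=0°, e=3]
1. extend(-1) → [θ0=270°, θ1=0°, e=2]
2. extend(-1) → [θ0=270°, θ1=0°, e=1]
3. extend(-1) → [θ0=270°, θ1=0°, e=0]
all 343 alternatives checked — unique.

extend(-1), extend(-1), extend(-1)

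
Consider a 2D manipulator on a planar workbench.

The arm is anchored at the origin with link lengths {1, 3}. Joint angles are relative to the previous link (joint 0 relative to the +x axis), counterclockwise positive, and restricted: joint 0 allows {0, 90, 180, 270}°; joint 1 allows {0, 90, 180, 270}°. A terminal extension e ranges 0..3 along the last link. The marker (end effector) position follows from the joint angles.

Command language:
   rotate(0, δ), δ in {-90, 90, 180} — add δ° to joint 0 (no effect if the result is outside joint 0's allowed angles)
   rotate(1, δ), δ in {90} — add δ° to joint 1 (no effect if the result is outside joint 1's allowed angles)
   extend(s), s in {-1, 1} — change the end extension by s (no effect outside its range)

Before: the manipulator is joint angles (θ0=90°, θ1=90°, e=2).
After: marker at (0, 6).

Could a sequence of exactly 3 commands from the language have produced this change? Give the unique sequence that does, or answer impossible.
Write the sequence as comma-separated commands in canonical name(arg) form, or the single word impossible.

rotate(1, 90), rotate(1, 90), rotate(1, 90)

begin: joint angles (θ0=90°, θ1=90°, e=2)
t=1 rotate(1, 90) ⇒ joint angles (θ0=90°, θ1=180°, e=2)
t=2 rotate(1, 90) ⇒ joint angles (θ0=90°, θ1=270°, e=2)
t=3 rotate(1, 90) ⇒ joint angles (θ0=90°, θ1=0°, e=2)
uniquely the one of 216 3-step routes that fits.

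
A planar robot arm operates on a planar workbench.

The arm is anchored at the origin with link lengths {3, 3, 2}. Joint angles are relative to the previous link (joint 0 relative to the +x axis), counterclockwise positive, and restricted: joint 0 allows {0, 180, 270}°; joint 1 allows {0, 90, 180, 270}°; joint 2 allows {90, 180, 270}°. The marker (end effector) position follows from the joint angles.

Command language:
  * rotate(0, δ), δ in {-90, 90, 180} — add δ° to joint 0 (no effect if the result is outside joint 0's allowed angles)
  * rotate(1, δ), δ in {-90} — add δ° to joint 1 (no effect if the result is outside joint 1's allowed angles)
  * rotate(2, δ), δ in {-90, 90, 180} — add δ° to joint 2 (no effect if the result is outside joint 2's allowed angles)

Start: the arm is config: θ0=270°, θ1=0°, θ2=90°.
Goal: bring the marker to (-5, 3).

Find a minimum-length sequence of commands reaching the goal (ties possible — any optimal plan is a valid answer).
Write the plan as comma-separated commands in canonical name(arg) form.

rotate(0, -90), rotate(1, -90)

t0: config: θ0=270°, θ1=0°, θ2=90°
[1] after rotate(0, -90): config: θ0=180°, θ1=0°, θ2=90°
[2] after rotate(1, -90): config: θ0=180°, θ1=270°, θ2=90°
minimal: 2 command(s), checked below 2.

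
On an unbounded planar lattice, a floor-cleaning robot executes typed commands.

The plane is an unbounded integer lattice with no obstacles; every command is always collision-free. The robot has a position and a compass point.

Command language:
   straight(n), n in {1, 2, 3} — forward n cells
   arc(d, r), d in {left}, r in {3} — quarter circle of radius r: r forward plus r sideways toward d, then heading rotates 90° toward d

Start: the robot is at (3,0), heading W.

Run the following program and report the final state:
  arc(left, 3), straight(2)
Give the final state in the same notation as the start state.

at (0,-5), heading S

start: at (3,0), heading W
t=1 arc(left, 3) ⇒ at (0,-3), heading S
t=2 straight(2) ⇒ at (0,-5), heading S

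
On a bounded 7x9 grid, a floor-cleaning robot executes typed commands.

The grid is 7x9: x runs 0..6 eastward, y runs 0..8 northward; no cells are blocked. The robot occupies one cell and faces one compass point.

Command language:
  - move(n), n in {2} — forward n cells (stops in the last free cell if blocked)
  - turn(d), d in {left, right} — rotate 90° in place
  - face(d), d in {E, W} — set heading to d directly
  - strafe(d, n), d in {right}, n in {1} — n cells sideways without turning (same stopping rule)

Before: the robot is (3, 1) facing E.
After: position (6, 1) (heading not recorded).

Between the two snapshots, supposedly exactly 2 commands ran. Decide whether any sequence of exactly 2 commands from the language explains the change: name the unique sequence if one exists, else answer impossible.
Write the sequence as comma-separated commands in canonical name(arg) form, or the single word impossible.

key: the second move(2) runs into the grid edge before its full distance
from: (3, 1) facing E
[1] after move(2): (5, 1) facing E
[2] after move(2): (6, 1) facing E
uniquely the one of 36 2-step routes that fits.

move(2), move(2)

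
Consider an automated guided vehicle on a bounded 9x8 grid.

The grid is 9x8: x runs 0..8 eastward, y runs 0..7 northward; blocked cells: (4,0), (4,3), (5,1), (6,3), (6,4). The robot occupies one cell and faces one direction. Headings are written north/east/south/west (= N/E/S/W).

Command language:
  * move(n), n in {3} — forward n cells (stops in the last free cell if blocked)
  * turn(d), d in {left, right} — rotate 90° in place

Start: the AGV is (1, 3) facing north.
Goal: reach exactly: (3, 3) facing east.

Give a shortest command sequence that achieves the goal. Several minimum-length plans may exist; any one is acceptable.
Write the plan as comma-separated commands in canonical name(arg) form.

turn(right), move(3)

start: (1, 3) facing north
1. turn(right) → (1, 3) facing east
2. move(3) → (3, 3) facing east
shorter routes all fall short; 2 is best.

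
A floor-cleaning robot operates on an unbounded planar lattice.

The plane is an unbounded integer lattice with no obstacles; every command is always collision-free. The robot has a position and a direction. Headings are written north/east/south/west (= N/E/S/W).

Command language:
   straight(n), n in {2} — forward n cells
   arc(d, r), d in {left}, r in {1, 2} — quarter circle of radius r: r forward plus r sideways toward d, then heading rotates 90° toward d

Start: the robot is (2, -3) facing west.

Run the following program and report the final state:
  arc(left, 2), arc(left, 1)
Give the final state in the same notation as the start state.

(1, -6) facing east

begin: (2, -3) facing west
t=1 arc(left, 2) ⇒ (0, -5) facing south
t=2 arc(left, 1) ⇒ (1, -6) facing east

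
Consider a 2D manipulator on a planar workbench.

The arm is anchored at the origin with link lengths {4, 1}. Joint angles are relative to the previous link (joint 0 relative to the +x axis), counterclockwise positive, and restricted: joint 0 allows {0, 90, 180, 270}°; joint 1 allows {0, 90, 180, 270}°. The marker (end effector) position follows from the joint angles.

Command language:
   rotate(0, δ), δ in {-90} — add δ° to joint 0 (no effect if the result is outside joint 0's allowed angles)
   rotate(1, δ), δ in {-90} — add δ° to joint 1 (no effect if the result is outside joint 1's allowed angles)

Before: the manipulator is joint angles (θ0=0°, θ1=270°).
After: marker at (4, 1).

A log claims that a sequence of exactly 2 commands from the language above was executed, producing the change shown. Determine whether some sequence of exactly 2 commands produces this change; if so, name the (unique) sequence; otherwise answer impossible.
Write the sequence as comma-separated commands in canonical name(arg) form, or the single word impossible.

begin: joint angles (θ0=0°, θ1=270°)
1. rotate(1, -90) → joint angles (θ0=0°, θ1=180°)
2. rotate(1, -90) → joint angles (θ0=0°, θ1=90°)
no other 2-command option fits: unique.

rotate(1, -90), rotate(1, -90)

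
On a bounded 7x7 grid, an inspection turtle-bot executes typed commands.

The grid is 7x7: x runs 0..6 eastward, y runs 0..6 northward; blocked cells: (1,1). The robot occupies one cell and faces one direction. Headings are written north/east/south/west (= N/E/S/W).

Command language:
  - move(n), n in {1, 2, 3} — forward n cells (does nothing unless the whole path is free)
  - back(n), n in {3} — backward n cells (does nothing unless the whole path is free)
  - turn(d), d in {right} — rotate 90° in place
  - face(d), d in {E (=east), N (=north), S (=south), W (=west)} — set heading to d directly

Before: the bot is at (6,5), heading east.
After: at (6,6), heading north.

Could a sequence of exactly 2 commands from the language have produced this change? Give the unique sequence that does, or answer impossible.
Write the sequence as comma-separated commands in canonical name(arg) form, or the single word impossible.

key: order matters: swapping face(N) and move(1) lands elsewhere
initial: at (6,5), heading east
1. face(N) → at (6,5), heading north
2. move(1) → at (6,6), heading north
no other 2-command option fits: unique.

face(N), move(1)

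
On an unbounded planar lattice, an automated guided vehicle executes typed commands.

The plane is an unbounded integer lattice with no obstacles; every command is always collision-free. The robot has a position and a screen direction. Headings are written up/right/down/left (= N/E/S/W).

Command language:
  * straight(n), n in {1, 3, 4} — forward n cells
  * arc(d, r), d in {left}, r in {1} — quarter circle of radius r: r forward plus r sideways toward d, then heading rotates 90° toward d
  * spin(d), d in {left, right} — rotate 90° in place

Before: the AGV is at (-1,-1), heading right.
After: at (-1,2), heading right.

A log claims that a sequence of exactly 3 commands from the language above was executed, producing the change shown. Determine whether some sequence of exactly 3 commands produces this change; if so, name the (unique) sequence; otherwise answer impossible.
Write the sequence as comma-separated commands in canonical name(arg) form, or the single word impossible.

key: order matters: swapping spin(left) and spin(right) lands elsewhere
initial: at (-1,-1), heading right
step 1 (spin(left)): at (-1,-1), heading up
step 2 (straight(3)): at (-1,2), heading up
step 3 (spin(right)): at (-1,2), heading right
all 216 alternatives checked — unique.

spin(left), straight(3), spin(right)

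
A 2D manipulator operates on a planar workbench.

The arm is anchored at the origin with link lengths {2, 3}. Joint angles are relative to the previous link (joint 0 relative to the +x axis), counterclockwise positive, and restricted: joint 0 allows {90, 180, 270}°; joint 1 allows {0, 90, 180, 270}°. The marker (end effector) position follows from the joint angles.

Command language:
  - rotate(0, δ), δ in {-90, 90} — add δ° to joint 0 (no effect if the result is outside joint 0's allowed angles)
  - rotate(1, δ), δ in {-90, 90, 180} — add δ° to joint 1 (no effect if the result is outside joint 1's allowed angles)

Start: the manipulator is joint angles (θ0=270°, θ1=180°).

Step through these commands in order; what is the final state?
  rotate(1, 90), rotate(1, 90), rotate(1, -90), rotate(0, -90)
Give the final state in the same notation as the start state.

initial: joint angles (θ0=270°, θ1=180°)
[1] after rotate(1, 90): joint angles (θ0=270°, θ1=270°)
[2] after rotate(1, 90): joint angles (θ0=270°, θ1=0°)
[3] after rotate(1, -90): joint angles (θ0=270°, θ1=270°)
[4] after rotate(0, -90): joint angles (θ0=180°, θ1=270°)

joint angles (θ0=180°, θ1=270°)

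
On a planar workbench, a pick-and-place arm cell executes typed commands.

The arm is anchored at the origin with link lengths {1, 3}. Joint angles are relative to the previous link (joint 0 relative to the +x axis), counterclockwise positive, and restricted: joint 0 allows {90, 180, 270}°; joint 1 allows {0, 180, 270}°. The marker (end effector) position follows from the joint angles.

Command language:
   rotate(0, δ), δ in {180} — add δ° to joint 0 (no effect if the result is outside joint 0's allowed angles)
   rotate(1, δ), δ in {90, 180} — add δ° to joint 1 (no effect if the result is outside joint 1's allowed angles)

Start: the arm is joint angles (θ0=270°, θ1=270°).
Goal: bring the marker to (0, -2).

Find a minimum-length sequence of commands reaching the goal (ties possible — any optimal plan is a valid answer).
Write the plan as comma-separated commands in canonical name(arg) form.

begin: joint angles (θ0=270°, θ1=270°)
1. rotate(0, 180) → joint angles (θ0=90°, θ1=270°)
2. rotate(1, 90) → joint angles (θ0=90°, θ1=0°)
3. rotate(1, 180) → joint angles (θ0=90°, θ1=180°)
no 2-step plan works, so 3 is optimal.

rotate(0, 180), rotate(1, 90), rotate(1, 180)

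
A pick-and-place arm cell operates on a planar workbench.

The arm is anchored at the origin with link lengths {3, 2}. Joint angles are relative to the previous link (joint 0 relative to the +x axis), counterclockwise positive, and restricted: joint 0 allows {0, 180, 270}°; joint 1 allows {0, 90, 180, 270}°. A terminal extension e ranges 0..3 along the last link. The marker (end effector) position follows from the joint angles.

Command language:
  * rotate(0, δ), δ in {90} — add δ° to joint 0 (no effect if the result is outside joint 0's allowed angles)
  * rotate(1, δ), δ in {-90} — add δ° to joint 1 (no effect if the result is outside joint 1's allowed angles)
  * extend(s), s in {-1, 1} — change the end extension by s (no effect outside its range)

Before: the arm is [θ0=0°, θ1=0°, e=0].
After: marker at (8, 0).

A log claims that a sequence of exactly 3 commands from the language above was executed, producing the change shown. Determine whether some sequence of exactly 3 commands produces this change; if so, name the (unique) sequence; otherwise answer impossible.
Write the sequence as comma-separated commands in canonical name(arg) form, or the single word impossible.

extend(1), extend(1), extend(1)

begin: [θ0=0°, θ1=0°, e=0]
t=1 extend(1) ⇒ [θ0=0°, θ1=0°, e=1]
t=2 extend(1) ⇒ [θ0=0°, θ1=0°, e=2]
t=3 extend(1) ⇒ [θ0=0°, θ1=0°, e=3]
no other 3-command option fits: unique.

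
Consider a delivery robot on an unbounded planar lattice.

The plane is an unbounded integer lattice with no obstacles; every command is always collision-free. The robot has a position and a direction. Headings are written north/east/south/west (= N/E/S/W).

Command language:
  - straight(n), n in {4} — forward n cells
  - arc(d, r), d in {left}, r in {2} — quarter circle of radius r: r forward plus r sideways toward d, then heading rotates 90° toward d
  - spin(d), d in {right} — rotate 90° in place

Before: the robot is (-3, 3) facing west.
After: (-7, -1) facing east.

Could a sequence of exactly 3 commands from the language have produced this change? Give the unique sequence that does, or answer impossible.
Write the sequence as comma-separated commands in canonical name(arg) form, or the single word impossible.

key: order matters: swapping straight(4) and arc(left, 2) lands elsewhere
start: (-3, 3) facing west
step 1 (straight(4)): (-7, 3) facing west
step 2 (arc(left, 2)): (-9, 1) facing south
step 3 (arc(left, 2)): (-7, -1) facing east
no other 3-command option fits: unique.

straight(4), arc(left, 2), arc(left, 2)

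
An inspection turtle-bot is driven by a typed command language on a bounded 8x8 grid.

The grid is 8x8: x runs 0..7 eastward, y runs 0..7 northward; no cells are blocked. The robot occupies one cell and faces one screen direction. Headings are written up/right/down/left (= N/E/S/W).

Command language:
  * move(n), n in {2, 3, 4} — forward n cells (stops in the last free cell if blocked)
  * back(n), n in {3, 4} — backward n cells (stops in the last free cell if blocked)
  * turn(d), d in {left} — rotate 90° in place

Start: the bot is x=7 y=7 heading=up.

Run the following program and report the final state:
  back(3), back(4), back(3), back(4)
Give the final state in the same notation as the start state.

from: x=7 y=7 heading=up
t=1 back(3) ⇒ x=7 y=4 heading=up
t=2 back(4) ⇒ x=7 y=0 heading=up
t=3 back(3) ⇒ x=7 y=0 heading=up
t=4 back(4) ⇒ x=7 y=0 heading=up

x=7 y=0 heading=up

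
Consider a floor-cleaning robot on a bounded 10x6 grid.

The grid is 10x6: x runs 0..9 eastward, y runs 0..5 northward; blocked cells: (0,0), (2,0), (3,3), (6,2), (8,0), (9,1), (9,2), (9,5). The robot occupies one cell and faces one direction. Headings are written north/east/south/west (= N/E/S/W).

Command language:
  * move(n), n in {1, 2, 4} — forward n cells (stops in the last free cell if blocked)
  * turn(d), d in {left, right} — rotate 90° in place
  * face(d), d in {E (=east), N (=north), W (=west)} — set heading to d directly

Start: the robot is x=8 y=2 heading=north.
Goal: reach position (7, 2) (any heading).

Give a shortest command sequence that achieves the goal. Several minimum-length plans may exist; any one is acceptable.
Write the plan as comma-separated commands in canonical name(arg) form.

face(W), move(2)

initial: x=8 y=2 heading=north
1. face(W) → x=8 y=2 heading=west
2. move(2) → x=7 y=2 heading=west
nothing shorter than 2 reaches the goal.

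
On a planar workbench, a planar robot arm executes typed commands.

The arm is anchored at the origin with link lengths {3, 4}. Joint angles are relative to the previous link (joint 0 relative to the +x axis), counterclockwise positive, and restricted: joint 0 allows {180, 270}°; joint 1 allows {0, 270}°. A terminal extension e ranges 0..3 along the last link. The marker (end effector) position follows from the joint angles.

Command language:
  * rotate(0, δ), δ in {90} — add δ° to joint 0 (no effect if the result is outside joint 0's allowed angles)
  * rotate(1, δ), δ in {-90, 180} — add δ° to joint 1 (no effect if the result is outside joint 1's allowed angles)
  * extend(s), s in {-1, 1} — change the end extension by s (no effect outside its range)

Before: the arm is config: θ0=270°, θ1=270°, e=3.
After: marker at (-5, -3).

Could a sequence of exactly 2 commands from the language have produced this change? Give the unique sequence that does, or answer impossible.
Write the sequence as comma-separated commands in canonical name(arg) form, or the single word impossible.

initial: config: θ0=270°, θ1=270°, e=3
[1] after extend(-1): config: θ0=270°, θ1=270°, e=2
[2] after extend(-1): config: θ0=270°, θ1=270°, e=1
uniquely the one of 25 2-step routes that fits.

extend(-1), extend(-1)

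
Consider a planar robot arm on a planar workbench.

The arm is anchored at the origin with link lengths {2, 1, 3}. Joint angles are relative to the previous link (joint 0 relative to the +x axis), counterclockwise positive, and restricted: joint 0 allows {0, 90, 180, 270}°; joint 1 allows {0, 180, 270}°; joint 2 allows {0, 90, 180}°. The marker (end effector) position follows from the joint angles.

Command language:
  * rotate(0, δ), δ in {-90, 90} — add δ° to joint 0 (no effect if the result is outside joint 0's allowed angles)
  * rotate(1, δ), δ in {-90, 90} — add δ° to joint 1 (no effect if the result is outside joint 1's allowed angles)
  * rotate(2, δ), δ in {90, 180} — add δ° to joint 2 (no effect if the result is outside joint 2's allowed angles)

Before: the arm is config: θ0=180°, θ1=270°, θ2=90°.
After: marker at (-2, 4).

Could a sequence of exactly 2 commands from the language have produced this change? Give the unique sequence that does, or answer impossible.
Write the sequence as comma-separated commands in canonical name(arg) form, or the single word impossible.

key: running rotate(2, 180) before rotate(2, 90) would end elsewhere — order is forced
from: config: θ0=180°, θ1=270°, θ2=90°
t=1 rotate(2, 90) ⇒ config: θ0=180°, θ1=270°, θ2=180°
t=2 rotate(2, 180) ⇒ config: θ0=180°, θ1=270°, θ2=0°
uniquely the one of 36 2-step routes that fits.

rotate(2, 90), rotate(2, 180)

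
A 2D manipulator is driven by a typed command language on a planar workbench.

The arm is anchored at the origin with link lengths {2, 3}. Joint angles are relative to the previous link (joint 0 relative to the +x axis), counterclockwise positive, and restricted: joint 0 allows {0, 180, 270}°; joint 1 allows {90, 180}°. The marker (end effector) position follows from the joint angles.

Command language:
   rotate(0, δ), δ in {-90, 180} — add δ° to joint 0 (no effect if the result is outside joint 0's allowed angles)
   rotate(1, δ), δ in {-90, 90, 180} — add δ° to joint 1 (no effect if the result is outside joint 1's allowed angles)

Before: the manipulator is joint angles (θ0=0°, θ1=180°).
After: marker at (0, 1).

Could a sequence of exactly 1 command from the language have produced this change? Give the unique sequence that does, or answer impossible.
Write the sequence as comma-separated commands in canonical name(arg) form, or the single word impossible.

initial: joint angles (θ0=0°, θ1=180°)
[1] after rotate(0, -90): joint angles (θ0=270°, θ1=180°)
all 5 alternatives checked — unique.

rotate(0, -90)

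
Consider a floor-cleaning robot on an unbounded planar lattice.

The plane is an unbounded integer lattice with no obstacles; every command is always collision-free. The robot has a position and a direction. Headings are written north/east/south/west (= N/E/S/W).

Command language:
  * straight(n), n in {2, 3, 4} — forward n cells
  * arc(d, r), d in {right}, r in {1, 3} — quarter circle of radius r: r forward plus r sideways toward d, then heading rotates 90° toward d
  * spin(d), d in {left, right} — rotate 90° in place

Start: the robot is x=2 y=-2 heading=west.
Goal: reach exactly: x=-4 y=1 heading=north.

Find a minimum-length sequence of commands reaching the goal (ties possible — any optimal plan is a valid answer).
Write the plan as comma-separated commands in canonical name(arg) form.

straight(3), arc(right, 3)

begin: x=2 y=-2 heading=west
[1] after straight(3): x=-1 y=-2 heading=west
[2] after arc(right, 3): x=-4 y=1 heading=north
nothing shorter than 2 reaches the goal.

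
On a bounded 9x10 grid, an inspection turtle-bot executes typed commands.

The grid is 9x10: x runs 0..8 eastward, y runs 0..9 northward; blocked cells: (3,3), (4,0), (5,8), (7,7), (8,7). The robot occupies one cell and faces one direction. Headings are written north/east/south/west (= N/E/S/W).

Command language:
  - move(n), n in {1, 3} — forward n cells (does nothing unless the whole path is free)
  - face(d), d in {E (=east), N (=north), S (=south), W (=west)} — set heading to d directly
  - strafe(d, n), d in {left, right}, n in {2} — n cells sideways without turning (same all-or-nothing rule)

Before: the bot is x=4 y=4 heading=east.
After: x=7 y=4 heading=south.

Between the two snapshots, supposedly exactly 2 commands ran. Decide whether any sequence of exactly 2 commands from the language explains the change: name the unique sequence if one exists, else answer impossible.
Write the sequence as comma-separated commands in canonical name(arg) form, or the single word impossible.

key: running face(S) before move(3) would end elsewhere — order is forced
initial: x=4 y=4 heading=east
1. move(3) → x=7 y=4 heading=east
2. face(S) → x=7 y=4 heading=south
no rival 2-sequence matches.

move(3), face(S)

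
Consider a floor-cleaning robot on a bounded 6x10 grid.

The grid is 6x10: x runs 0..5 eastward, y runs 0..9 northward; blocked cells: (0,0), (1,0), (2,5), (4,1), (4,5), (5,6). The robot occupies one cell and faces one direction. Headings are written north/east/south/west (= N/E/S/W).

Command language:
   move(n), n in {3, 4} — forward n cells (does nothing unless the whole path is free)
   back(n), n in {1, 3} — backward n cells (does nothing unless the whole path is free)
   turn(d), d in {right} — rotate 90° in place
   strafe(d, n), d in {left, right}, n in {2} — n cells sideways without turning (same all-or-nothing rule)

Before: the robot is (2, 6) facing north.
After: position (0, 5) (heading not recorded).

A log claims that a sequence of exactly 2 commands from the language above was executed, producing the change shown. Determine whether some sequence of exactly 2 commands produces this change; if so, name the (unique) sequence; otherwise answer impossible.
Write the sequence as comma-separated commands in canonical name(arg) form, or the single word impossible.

key: running back(1) before strafe(left, 2) would end elsewhere — order is forced
initial: (2, 6) facing north
1. strafe(left, 2) → (0, 6) facing north
2. back(1) → (0, 5) facing north
uniquely the one of 49 2-step routes that fits.

strafe(left, 2), back(1)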